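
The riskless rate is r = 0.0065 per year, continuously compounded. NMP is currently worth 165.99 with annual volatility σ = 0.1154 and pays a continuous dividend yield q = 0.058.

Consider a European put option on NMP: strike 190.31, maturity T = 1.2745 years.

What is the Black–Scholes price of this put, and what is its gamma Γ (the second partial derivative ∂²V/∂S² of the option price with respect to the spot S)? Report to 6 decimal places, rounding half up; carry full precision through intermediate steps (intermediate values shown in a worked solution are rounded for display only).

σ√T = 0.1154·√1.2745 = 0.130279
d₁ = (ln(S/K) + (r−q+σ²/2)T) / (σ√T) = (ln(165.99/190.31) + (0.0065−0.058+0.1154²/2)·1.2745) / 0.130279 = (-0.136727 − 0.057150) / 0.130279 = -1.488164
d₂ = d₁ − σ√T = -1.488164 − 0.130279 = -1.618444
e^{−rT} = 0.991750
e^{−qT} = 0.928745
N(−d₁) = 0.931646,  N(−d₂) = 0.947217
Put price V = K·e^{−rT}·N(−d₂) − S·e^{−qT}·N(−d₁) = 178.777585 − 143.624813 = 35.152771
φ(d₁) = (1/√(2π))·e^{−d₁²/2} = 0.131828
Γ = e^{−qT}·φ(d₁) / (S·σ·√T) = 0.005662

price = 35.152771
Γ = 0.005662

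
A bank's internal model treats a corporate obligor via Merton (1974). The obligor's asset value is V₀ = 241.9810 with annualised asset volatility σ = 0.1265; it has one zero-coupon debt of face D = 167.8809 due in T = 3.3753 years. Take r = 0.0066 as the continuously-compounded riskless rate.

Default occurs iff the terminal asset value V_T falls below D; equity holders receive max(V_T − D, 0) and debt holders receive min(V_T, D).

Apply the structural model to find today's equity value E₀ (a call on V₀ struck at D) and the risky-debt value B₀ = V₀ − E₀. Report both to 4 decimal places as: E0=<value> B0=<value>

E0=78.7074 B0=163.2736

Equity is a call on the firm's assets struck at D = 167.8809:
d₁ = [ln(V₀/D) + (r + σ²/2)T] / (σ√T)
   = [ln(241.9810/167.8809) + (0.0066 + 0.5·0.1265²)·3.3753] / (0.1265·√3.3753)
   = [0.365604 + 0.049283] / 0.232406 = 1.785187
d₂ = d₁ − σ√T = 1.785187 − 0.232406 = 1.552781
N(d₁) = 0.962885,  N(d₂) = 0.939762,  e^(−rT) = 0.977969
E₀ = V₀·N(d₁) − D·e^(−rT)·N(d₂)
   = 241.9810·0.962885 − 167.8809·0.977969·0.939762 = 78.707353
B₀ = V₀ − E₀ = 241.9810 − 78.707353 = 163.273647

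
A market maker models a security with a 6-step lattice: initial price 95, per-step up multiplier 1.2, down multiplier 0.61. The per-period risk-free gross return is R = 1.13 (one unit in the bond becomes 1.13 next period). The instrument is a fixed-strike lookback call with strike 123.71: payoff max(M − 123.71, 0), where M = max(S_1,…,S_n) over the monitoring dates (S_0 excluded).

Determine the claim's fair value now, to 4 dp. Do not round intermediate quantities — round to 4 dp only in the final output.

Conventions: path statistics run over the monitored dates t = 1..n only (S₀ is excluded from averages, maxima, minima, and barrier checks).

price = 45.5702

Under the martingale measure an up-move has probability p* = 0.8814; value the claim as the probability-weighted average of per-path payoffs, discounted 6 periods at R = 1.13.
Enumerate all 2^6 = 64 price paths (U = up ×1.2, D = down ×0.61); each path with k up-moves has probability p*^k·(1−p*)^(6−k).
DDDDDD: M=57.9500, payoff=0.0000, prob=0.000003
UDDDDD: M=114.0000, payoff=0.0000, prob=0.000021
DUDDDD: M=69.5400, payoff=0.0000, prob=0.000021
UUDDDD: M=136.8000, payoff=13.0900, prob=0.000154
DDUDDD: M=57.9500, payoff=0.0000, prob=0.000021
UDUDDD: M=114.0000, payoff=0.0000, prob=0.000154
DUUDDD: M=83.4480, payoff=0.0000, prob=0.000154
UUUDDD: M=164.1600, payoff=40.4500, prob=0.001143
DDDUDD: M=57.9500, payoff=0.0000, prob=0.000021
UDDUDD: M=114.0000, payoff=0.0000, prob=0.000154
DUDUDD: M=69.5400, payoff=0.0000, prob=0.000154
UUDUDD: M=136.8000, payoff=13.0900, prob=0.001143
DDUUDD: M=57.9500, payoff=0.0000, prob=0.000154
UDUUDD: M=114.0000, payoff=0.0000, prob=0.001143
DUUUDD: M=100.1376, payoff=0.0000, prob=0.001143
UUUUDD: M=196.9920, payoff=73.2820, prob=0.008494
DDDDUD: M=57.9500, payoff=0.0000, prob=0.000021
UDDDUD: M=114.0000, payoff=0.0000, prob=0.000154
DUDDUD: M=69.5400, payoff=0.0000, prob=0.000154
UUDDUD: M=136.8000, payoff=13.0900, prob=0.001143
DDUDUD: M=57.9500, payoff=0.0000, prob=0.000154
UDUDUD: M=114.0000, payoff=0.0000, prob=0.001143
DUUDUD: M=83.4480, payoff=0.0000, prob=0.001143
UUUDUD: M=164.1600, payoff=40.4500, prob=0.008494
DDDUUD: M=57.9500, payoff=0.0000, prob=0.000154
UDDUUD: M=114.0000, payoff=0.0000, prob=0.001143
DUDUUD: M=69.5400, payoff=0.0000, prob=0.001143
UUDUUD: M=136.8000, payoff=13.0900, prob=0.008494
DDUUUD: M=61.0839, payoff=0.0000, prob=0.001143
UDUUUD: M=120.1651, payoff=0.0000, prob=0.008494
DUUUUD: M=120.1651, payoff=0.0000, prob=0.008494
UUUUUD: M=236.3904, payoff=112.6804, prob=0.063096
DDDDDU: M=57.9500, payoff=0.0000, prob=0.000021
UDDDDU: M=114.0000, payoff=0.0000, prob=0.000154
DUDDDU: M=69.5400, payoff=0.0000, prob=0.000154
UUDDDU: M=136.8000, payoff=13.0900, prob=0.001143
DDUDDU: M=57.9500, payoff=0.0000, prob=0.000154
UDUDDU: M=114.0000, payoff=0.0000, prob=0.001143
DUUDDU: M=83.4480, payoff=0.0000, prob=0.001143
UUUDDU: M=164.1600, payoff=40.4500, prob=0.008494
DDDUDU: M=57.9500, payoff=0.0000, prob=0.000154
UDDUDU: M=114.0000, payoff=0.0000, prob=0.001143
DUDUDU: M=69.5400, payoff=0.0000, prob=0.001143
UUDUDU: M=136.8000, payoff=13.0900, prob=0.008494
DDUUDU: M=57.9500, payoff=0.0000, prob=0.001143
UDUUDU: M=114.0000, payoff=0.0000, prob=0.008494
DUUUDU: M=100.1376, payoff=0.0000, prob=0.008494
UUUUDU: M=196.9920, payoff=73.2820, prob=0.063096
DDDDUU: M=57.9500, payoff=0.0000, prob=0.000154
UDDDUU: M=114.0000, payoff=0.0000, prob=0.001143
DUDDUU: M=69.5400, payoff=0.0000, prob=0.001143
UUDDUU: M=136.8000, payoff=13.0900, prob=0.008494
DDUDUU: M=57.9500, payoff=0.0000, prob=0.001143
UDUDUU: M=114.0000, payoff=0.0000, prob=0.008494
DUUDUU: M=83.4480, payoff=0.0000, prob=0.008494
UUUDUU: M=164.1600, payoff=40.4500, prob=0.063096
DDDUUU: M=57.9500, payoff=0.0000, prob=0.001143
UDDUUU: M=114.0000, payoff=0.0000, prob=0.008494
DUDUUU: M=73.3007, payoff=0.0000, prob=0.008494
UUDUUU: M=144.1981, payoff=20.4881, prob=0.063096
DDUUUU: M=73.3007, payoff=0.0000, prob=0.008494
UDUUUU: M=144.1981, payoff=20.4881, prob=0.063096
DUUUUU: M=144.1981, payoff=20.4881, prob=0.063096
UUUUUU: M=283.6685, payoff=159.9585, prob=0.468714
Price = Σ prob·payoff / R^6 = 94.874993 / 2.081952 = 45.5702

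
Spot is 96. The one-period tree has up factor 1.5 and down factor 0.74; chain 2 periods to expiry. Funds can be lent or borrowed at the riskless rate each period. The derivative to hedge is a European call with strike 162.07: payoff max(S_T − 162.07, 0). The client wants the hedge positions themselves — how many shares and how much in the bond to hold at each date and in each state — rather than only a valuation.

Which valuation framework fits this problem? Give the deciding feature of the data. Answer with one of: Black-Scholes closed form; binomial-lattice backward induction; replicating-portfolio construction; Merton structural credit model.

framework: replicating-portfolio construction

Key observation: a price alone would not answer the question — the per-node share/bond construction on the spot-96, 1.5/0.74 tree is required, and only the replicating-portfolio method yields it.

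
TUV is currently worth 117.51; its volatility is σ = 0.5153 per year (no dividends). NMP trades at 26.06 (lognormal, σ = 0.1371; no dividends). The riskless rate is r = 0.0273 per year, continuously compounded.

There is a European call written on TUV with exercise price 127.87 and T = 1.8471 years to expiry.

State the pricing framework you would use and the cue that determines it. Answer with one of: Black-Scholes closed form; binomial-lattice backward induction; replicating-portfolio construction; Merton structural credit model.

Key observation: a European-exercise option on TUV struck at 127.87 — a GBM underlying with constant parameters — admits an analytic price: the data contain no early exercise, no discrete tree, no debt structure.

framework: Black-Scholes closed form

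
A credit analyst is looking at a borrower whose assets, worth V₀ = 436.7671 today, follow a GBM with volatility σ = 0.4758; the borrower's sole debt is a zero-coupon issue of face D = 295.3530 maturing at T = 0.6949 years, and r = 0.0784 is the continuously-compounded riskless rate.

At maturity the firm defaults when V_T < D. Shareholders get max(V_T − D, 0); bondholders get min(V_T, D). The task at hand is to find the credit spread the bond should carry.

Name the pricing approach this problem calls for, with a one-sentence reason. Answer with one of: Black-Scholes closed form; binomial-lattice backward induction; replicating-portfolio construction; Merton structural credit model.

framework: Merton structural credit model

Key observation: the question is about default risk generated by asset-value dynamics against a debt face of 295.3530 — the structural framework prices exactly that.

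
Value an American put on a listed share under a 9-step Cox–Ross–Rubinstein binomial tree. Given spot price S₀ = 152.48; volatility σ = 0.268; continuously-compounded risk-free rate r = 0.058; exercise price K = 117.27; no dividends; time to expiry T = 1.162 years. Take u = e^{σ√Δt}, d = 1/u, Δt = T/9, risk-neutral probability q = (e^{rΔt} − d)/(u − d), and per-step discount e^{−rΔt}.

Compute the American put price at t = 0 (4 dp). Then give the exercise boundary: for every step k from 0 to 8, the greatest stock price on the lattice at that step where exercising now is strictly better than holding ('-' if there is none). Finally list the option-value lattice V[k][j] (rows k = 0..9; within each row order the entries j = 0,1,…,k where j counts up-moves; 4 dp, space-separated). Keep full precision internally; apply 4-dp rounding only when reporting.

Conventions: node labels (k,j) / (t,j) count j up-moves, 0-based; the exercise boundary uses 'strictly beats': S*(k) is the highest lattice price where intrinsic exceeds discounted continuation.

Δt=0.12911, u=1.10109, d=0.90819, q=0.51491, disc=e^(-rΔt)=0.99254
k=9 terminal: V=max(K-S,0) → 53.1759 39.5628 23.0583 3.0485 0.0000 0.0000 0.0000 0.0000 0.0000 0.0000
k=8: j=0 S=70.5732 intr=46.6968 cont=45.8219 V=46.6968[EX]; j=1 S=85.5624 intr=31.7076 cont=30.8327 V=31.7076[EX]; j=2 S=103.7353 intr=13.5347 cont=12.6599 V=13.5347[EX]; j=3 S=125.7678 intr=0.0000 cont=1.4677 V=1.4677[hold]; j=4 S=152.4800 intr=0.0000 cont=0.0000 V=0.0000[hold]; j=5 S=184.8656 intr=0.0000 cont=0.0000 V=0.0000[hold]; j=6 S=224.1297 intr=0.0000 cont=0.0000 V=0.0000[hold]; j=7 S=271.7332 intr=0.0000 cont=0.0000 V=0.0000[hold]; j=8 S=329.4473 intr=0.0000 cont=0.0000 V=0.0000[hold]  S*(8)=103.7353
k=7: j=0 S=77.7072 intr=39.5628 cont=38.6879 V=39.5628[EX]; j=1 S=94.2117 intr=23.0583 cont=22.1834 V=23.0583[EX]; j=2 S=114.2215 intr=3.0485 cont=7.2667 V=7.2667[hold]; j=3 S=138.4813 intr=0.0000 cont=0.7067 V=0.7067[hold]; j=4 S=167.8937 intr=0.0000 cont=0.0000 V=0.0000[hold]; j=5 S=203.5531 intr=0.0000 cont=0.0000 V=0.0000[hold]; j=6 S=246.7863 intr=0.0000 cont=0.0000 V=0.0000[hold]; j=7 S=299.2018 intr=0.0000 cont=0.0000 V=0.0000[hold]  S*(7)=94.2117
k=6: j=0 S=85.5624 intr=31.7076 cont=30.8327 V=31.7076[EX]; j=1 S=103.7353 intr=13.5347 cont=14.8157 V=14.8157[hold]; j=2 S=125.7678 intr=0.0000 cont=3.8598 V=3.8598[hold]; j=3 S=152.4800 intr=0.0000 cont=0.3402 V=0.3402[hold]; j=4 S=184.8656 intr=0.0000 cont=0.0000 V=0.0000[hold]; j=5 S=224.1297 intr=0.0000 cont=0.0000 V=0.0000[hold]; j=6 S=271.7332 intr=0.0000 cont=0.0000 V=0.0000[hold]  S*(6)=85.5624
k=5: j=0 S=94.2117 intr=23.0583 cont=22.8381 V=23.0583[EX]; j=1 S=114.2215 intr=3.0485 cont=9.1059 V=9.1059[hold]; j=2 S=138.4813 intr=0.0000 cont=2.0323 V=2.0323[hold]; j=3 S=167.8937 intr=0.0000 cont=0.1638 V=0.1638[hold]; j=4 S=203.5531 intr=0.0000 cont=0.0000 V=0.0000[hold]; j=5 S=246.7863 intr=0.0000 cont=0.0000 V=0.0000[hold]  S*(5)=94.2117
k=4: j=0 S=103.7353 intr=13.5347 cont=15.7557 V=15.7557[hold]; j=1 S=125.7678 intr=0.0000 cont=5.4229 V=5.4229[hold]; j=2 S=152.4800 intr=0.0000 cont=1.0622 V=1.0622[hold]; j=3 S=184.8656 intr=0.0000 cont=0.0789 V=0.0789[hold]; j=4 S=224.1297 intr=0.0000 cont=0.0000 V=0.0000[hold]  S*(4)=-
k=3: j=0 S=114.2215 intr=3.0485 cont=10.3573 V=10.3573[hold]; j=1 S=138.4813 intr=0.0000 cont=3.1538 V=3.1538[hold]; j=2 S=167.8937 intr=0.0000 cont=0.5517 V=0.5517[hold]; j=3 S=203.5531 intr=0.0000 cont=0.0380 V=0.0380[hold]  S*(3)=-
k=2: j=0 S=125.7678 intr=0.0000 cont=6.5986 V=6.5986[hold]; j=1 S=152.4800 intr=0.0000 cont=1.8004 V=1.8004[hold]; j=2 S=184.8656 intr=0.0000 cont=0.2850 V=0.2850[hold]  S*(2)=-
k=1: j=0 S=138.4813 intr=0.0000 cont=4.0972 V=4.0972[hold]; j=1 S=167.8937 intr=0.0000 cont=1.0125 V=1.0125[hold]  S*(1)=-
k=0: j=0 S=152.4800 intr=0.0000 cont=2.4901 V=2.4901[hold]  S*(0)=-

price = 2.4901
boundary = - - - - - 94.2117 85.5624 94.2117 103.7353
tree:
2.4901
4.0972 1.0125
6.5986 1.8004 0.2850
10.3573 3.1538 0.5517 0.0380
15.7557 5.4229 1.0622 0.0789 0.0000
23.0583 9.1059 2.0323 0.1638 0.0000 0.0000
31.7076 14.8157 3.8598 0.3402 0.0000 0.0000 0.0000
39.5628 23.0583 7.2667 0.7067 0.0000 0.0000 0.0000 0.0000
46.6968 31.7076 13.5347 1.4677 0.0000 0.0000 0.0000 0.0000 0.0000
53.1759 39.5628 23.0583 3.0485 0.0000 0.0000 0.0000 0.0000 0.0000 0.0000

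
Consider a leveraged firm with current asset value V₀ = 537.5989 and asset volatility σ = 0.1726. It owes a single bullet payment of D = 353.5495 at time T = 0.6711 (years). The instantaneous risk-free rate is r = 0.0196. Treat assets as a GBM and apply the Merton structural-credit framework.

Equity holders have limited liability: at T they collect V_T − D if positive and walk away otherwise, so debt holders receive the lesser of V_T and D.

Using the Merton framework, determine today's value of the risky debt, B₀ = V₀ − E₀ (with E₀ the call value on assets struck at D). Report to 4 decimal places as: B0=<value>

Apply the equity-as-call identities (strike 353.5495, horizon 0.6711 years):
d₁ = [ln(V₀/D) + (r + σ²/2)T] / (σ√T)
   = [ln(537.5989/353.5495) + (0.0196 + 0.5·0.1726²)·0.6711] / (0.1726·√0.6711)
   = [0.419089 + 0.023150] / 0.141395 = 3.127683
d₂ = d₁ − σ√T = 3.127683 − 0.141395 = 2.986288
N(d₁) = 0.999119,  N(d₂) = 0.998588,  e^(−rT) = 0.986933
E₀ = V₀·N(d₁) − D·e^(−rT)·N(d₂)
   = 537.5989·0.999119 − 353.5495·0.986933·0.998588 = 188.688451
B₀ = V₀ − E₀ = 537.5989 − 188.688451 = 348.910449

B0=348.9104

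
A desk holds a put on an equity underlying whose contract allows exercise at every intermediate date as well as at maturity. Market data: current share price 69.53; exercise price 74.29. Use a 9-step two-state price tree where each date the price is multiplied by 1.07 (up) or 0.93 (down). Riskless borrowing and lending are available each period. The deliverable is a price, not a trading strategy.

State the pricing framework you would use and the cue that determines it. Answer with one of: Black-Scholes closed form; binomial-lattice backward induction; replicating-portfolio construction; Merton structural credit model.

framework: binomial-lattice backward induction

Key observation: the put (strike 74.29 on spot 69.53) is American-style on a 9-step discrete price model, so the early-exercise decision at every node requires stepwise backward valuation — a closed form cannot price the exercise right.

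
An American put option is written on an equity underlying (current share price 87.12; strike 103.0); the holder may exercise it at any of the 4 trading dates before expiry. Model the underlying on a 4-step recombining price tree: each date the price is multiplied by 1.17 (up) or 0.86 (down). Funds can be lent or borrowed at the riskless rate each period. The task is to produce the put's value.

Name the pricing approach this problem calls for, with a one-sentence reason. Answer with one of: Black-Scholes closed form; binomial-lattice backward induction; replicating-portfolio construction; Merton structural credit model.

framework: binomial-lattice backward induction

Key observation: an American put (K = 103, S₀ = 87.12) on a 4-date tree has no closed form — the optimal stopping decision is embedded and must be resolved recursively from expiry.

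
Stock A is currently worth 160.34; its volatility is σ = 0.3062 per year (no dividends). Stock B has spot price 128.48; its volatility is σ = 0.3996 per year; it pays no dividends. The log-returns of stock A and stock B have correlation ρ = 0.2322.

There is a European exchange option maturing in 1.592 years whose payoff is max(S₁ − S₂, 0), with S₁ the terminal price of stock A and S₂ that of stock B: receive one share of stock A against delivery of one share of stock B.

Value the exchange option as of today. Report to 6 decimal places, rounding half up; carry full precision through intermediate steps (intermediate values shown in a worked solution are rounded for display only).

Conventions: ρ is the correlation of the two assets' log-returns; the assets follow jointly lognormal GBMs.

σ_eff = √(σ₁² + σ₂² − 2ρσ₁σ₂) = √(0.3062² + 0.3996² − 2·0.2322·0.3062·0.3996) = 0.443414
d₁ = (ln(S₁/S₂) + (q₂ − q₁ + σ_eff²/2)T) / (σ_eff√T) = (ln(160.34/128.48) + (0.0 − 0.0 + 0.098308)·1.592) / 0.559475 = 0.675686
d₂ = d₁ − σ_eff√T = 0.675686 − 0.559475 = 0.116211
N(d₁) = 0.750380,  N(d₂) = 0.546257
V = S₁·e^{−q₁T}·N(d₁) − S₂·e^{−q₂T}·N(d₂) = 120.315929 − 70.183144 = 50.132785
Key observation: the rate r is irrelevant here: denominating values in stock B turns the exchange into a ratio option on S₁/S₂, and discounting at r drops out.

exchange price = 50.132785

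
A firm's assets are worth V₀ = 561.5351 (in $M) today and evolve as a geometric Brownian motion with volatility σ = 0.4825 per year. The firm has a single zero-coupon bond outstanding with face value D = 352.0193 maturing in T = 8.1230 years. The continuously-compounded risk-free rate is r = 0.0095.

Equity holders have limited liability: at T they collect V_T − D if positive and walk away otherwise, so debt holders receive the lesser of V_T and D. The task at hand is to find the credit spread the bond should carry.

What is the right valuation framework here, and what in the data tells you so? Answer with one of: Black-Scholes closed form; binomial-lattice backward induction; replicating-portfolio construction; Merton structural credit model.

framework: Merton structural credit model

Key observation: the question is about default risk generated by asset-value dynamics against a debt face of 352.0193 — the structural framework prices exactly that.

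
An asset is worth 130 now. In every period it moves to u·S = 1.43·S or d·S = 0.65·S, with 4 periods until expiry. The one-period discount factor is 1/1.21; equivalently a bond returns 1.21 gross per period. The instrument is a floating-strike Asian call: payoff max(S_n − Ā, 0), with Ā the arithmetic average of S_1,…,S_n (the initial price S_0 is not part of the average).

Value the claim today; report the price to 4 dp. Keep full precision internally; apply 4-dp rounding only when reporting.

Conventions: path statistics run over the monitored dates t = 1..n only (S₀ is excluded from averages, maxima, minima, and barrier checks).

Risk-neutral up-probability p* = (R−d)/(u−d) = (1.21−0.65)/(1.43−0.65) = 0.7179; the claim prices as the p*-weighted sum of path payoffs discounted by R^4.
Enumerate all 2^4 = 16 price paths (U = up ×1.43, D = down ×0.65); each path with k up-moves has probability p*^k·(1−p*)^(4−k).
DDDD: Ā=49.5830, payoff=0.0000, prob=0.006329
UDDD: Ā=109.0826, payoff=0.0000, prob=0.016109
DUDD: Ā=83.7326, payoff=0.0000, prob=0.016109
UUDD: Ā=184.2118, payoff=0.0000, prob=0.041006
DDUD: Ā=67.2551, payoff=0.0000, prob=0.016109
UDUD: Ā=147.9613, payoff=0.0000, prob=0.041006
DUUD: Ā=122.6113, payoff=0.0000, prob=0.041006
UUUD: Ā=269.7449, payoff=0.0000, prob=0.104378
DDDU: Ā=56.5448, payoff=0.0000, prob=0.016109
UDDU: Ā=124.3985, payoff=0.0000, prob=0.041006
DUDU: Ā=99.0485, payoff=13.2677, prob=0.041006
UUDU: Ā=217.9066, payoff=29.1889, prob=0.104378
DDUU: Ā=82.5710, payoff=29.7452, prob=0.041006
UDUU: Ā=181.6561, payoff=65.4394, prob=0.104378
DUUU: Ā=156.3061, payoff=90.7894, prob=0.104378
UUUU: Ā=343.8735, payoff=199.7366, prob=0.265689
Price = Σ prob·payoff / R^4 = 74.185081 / 2.143589 = 34.6079

price = 34.6079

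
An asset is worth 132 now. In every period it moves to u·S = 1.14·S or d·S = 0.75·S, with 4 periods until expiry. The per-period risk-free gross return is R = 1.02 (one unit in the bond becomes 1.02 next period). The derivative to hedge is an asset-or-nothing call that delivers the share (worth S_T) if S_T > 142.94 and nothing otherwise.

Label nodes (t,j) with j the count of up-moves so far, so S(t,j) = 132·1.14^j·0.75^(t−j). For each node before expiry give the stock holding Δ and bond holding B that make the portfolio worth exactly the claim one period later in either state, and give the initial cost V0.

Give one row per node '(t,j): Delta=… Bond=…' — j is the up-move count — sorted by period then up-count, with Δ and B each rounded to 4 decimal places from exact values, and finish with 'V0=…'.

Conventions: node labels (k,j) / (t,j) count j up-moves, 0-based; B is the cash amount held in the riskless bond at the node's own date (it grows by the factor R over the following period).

No-arbitrage ⇒ martingale measure with p* = (R−d)/(u−d) = 0.6923.
Payoffs at expiry: V(4,0)=0.0000, V(4,1)=0.0000, V(4,2)=0.0000, V(4,3)=146.6729, V(4,4)=222.9427
(3,0): S=55.6875. Δ = (V_up−V_dn)/(S_up−S_dn) = (0.0000−0.0000)/(63.4837−41.7656) = 0.0000. V = [p*·0.0000 + (1−p*)·0.0000]/1.02 = 0.0000. B = V − Δ·S = 0.0000.
(3,1): S=84.6450. Δ = (V_up−V_dn)/(S_up−S_dn) = (0.0000−0.0000)/(96.4953−63.4838) = 0.0000. V = [p*·0.0000 + (1−p*)·0.0000]/1.02 = 0.0000. B = V − Δ·S = 0.0000.
(3,2): S=128.6604. Δ = (V_up−V_dn)/(S_up−S_dn) = (146.6729−0.0000)/(146.6729−96.4953) = 2.9231. V = [p*·146.6729 + (1−p*)·0.0000]/1.02 = 99.5517. B = V − Δ·S = -276.5325.
(3,3): S=195.5638. Δ = (V_up−V_dn)/(S_up−S_dn) = (222.9427−146.6729)/(222.9427−146.6729) = 1.0000. V = [p*·222.9427 + (1−p*)·146.6729]/1.02 = 195.5638. B = V − Δ·S = 0.0000.
(2,0): S=74.2500. Δ = (V_up−V_dn)/(S_up−S_dn) = (0.0000−0.0000)/(84.6450−55.6875) = 0.0000. V = [p*·0.0000 + (1−p*)·0.0000]/1.02 = 0.0000. B = V − Δ·S = 0.0000.
(2,1): S=112.8600. Δ = (V_up−V_dn)/(S_up−S_dn) = (99.5517−0.0000)/(128.6604−84.6450) = 2.2617. V = [p*·99.5517 + (1−p*)·0.0000]/1.02 = 67.5690. B = V − Δ·S = -187.6918.
(2,2): S=171.5472. Δ = (V_up−V_dn)/(S_up−S_dn) = (195.5638−99.5517)/(195.5638−128.6604) = 1.4351. V = [p*·195.5638 + (1−p*)·99.5517]/1.02 = 162.7663. B = V − Δ·S = -83.4186.
(1,0): S=99.0000. Δ = (V_up−V_dn)/(S_up−S_dn) = (67.5690−0.0000)/(112.8600−74.2500) = 1.7500. V = [p*·67.5690 + (1−p*)·0.0000]/1.02 = 45.8613. B = V − Δ·S = -127.3926.
(1,1): S=150.4800. Δ = (V_up−V_dn)/(S_up−S_dn) = (162.7663−67.5690)/(171.5472−112.8600) = 1.6221. V = [p*·162.7663 + (1−p*)·67.5690]/1.02 = 130.8577. B = V − Δ·S = -113.2379.
(0,0): S=132.0000. Δ = (V_up−V_dn)/(S_up−S_dn) = (130.8577−45.8613)/(150.4800−99.0000) = 1.6511. V = [p*·130.8577 + (1−p*)·45.8613]/1.02 = 102.6519. B = V − Δ·S = -115.2874.
Verification: the root portfolio costs Δ(0,0)·S0 + B(0,0) = 102.6519, matching V0.

(0,0): Delta=1.6511 Bond=-115.2874
(1,0): Delta=1.7500 Bond=-127.3926
(1,1): Delta=1.6221 Bond=-113.2379
(2,0): Delta=0.0000 Bond=0.0000
(2,1): Delta=2.2617 Bond=-187.6918
(2,2): Delta=1.4351 Bond=-83.4186
(3,0): Delta=0.0000 Bond=0.0000
(3,1): Delta=0.0000 Bond=0.0000
(3,2): Delta=2.9231 Bond=-276.5325
(3,3): Delta=1.0000 Bond=0.0000
V0=102.6519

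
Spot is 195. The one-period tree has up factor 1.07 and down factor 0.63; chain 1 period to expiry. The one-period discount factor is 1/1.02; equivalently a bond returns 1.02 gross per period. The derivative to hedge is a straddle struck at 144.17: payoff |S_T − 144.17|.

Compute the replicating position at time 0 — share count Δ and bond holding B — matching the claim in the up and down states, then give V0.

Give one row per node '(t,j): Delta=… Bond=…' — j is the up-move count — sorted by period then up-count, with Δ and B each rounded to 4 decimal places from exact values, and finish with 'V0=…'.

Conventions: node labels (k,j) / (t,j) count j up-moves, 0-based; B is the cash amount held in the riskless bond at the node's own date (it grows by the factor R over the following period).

(0,0): Delta=0.5030 Bond=-39.6836
V0=58.4073

No-arbitrage ⇒ martingale measure with p* = (R−d)/(u−d) = 0.8864.
Terminal payoffs: V(1,0)=21.3200, V(1,1)=64.4800
  t=0,j=0: stock 195.0000 → up 208.6500 (V=64.4800), down 122.8500 (V=21.3200). Price 58.4073; hedge Δ=0.5030, bond B=-39.6836.
Check: Δ(0,0)·S0 + B(0,0) = 58.4073 = V0.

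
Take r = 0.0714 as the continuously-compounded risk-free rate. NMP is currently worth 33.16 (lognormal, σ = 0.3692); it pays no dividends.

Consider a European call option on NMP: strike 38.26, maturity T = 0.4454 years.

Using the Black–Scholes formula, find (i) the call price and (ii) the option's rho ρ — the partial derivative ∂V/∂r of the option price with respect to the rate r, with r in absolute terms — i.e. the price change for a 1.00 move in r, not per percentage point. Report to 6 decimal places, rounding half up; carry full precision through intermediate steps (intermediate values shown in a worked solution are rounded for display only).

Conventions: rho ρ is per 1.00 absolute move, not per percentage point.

σ√T = 0.3692·√0.4454 = 0.246398
d₁ = (ln(S/K) + (r+σ²/2)T) / (σ√T) = (ln(33.16/38.26) + (0.0714+0.3692²/2)·0.4454) / 0.246398 = (-0.143061 + 0.062157) / 0.246398 = -0.328344
d₂ = d₁ − σ√T = -0.328344 − 0.246398 = -0.574741
e^{−rT} = 0.968699
N(d₁) = 0.371326,  N(d₂) = 0.282733
Call price V = S·N(d₁) − K·e^{−rT}·N(d₂) = 12.313168 − 10.478772 = 1.834396
ρ = K·T·e^{−rT}·N(d₂) = 4.667245

price = 1.834396
ρ = 4.667245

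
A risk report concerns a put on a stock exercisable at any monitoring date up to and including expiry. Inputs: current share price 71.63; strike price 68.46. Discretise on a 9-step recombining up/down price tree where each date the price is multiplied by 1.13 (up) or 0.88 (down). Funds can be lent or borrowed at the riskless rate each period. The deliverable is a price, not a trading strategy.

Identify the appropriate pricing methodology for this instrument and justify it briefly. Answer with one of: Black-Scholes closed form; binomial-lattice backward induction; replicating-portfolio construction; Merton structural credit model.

Key observation: an American put (K = 68.46, S₀ = 71.63) on a 9-date tree has no closed form — the optimal stopping decision is embedded and must be resolved recursively from expiry.

framework: binomial-lattice backward induction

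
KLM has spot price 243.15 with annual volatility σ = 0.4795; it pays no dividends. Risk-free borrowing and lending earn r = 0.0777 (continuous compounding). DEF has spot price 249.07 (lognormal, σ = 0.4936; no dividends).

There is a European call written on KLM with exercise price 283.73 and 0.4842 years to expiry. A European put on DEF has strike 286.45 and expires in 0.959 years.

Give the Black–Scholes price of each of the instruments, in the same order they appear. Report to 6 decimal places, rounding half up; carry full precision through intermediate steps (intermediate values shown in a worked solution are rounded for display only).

price(KLM call K=283.73) = 21.208823
price(DEF put K=286.45) = 58.017110

[KLM call K=283.73]
σ√T = 0.4795·√0.4842 = 0.333658
d₁ = (ln(S/K) + (r+σ²/2)T) / (σ√T) = (ln(243.15/283.73) + (0.0777+0.4795²/2)·0.4842) / 0.333658 = (-0.154345 + 0.093286) / 0.333658 = -0.182998
d₂ = d₁ − σ√T = -0.182998 − 0.333658 = -0.516655
e^{−rT} = 0.963077
N(d₁) = 0.427400,  N(d₂) = 0.302698
price = S·N(d₁) − K·e^{−rT}·N(d₂) = 103.922305 − 82.713483 = 21.208823
[DEF put K=286.45]
σ√T = 0.4936·√0.959 = 0.483375
d₁ = (ln(S/K) + (r+σ²/2)T) / (σ√T) = (ln(249.07/286.45) + (0.0777+0.4936²/2)·0.959) / 0.483375 = (-0.139830 + 0.191340) / 0.483375 = 0.106563
d₂ = d₁ − σ√T = 0.106563 − 0.483375 = -0.376812
e^{−rT} = 0.928194
N(−d₁) = 0.457568,  N(−d₂) = 0.646843
price = K·e^{−rT}·N(−d₂) − S·N(−d₁) = 171.983491 − 113.966380 = 58.017110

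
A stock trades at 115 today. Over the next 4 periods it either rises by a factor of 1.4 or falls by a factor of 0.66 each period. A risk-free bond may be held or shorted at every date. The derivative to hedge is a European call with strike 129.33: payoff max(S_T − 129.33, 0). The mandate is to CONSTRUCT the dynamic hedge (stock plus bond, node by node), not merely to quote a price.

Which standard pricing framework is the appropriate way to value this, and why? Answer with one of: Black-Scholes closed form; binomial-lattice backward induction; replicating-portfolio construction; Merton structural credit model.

framework: replicating-portfolio construction

Key observation: a price alone would not answer the question — the per-node share/bond construction on the spot-115, 1.4/0.66 tree is required, and only the replicating-portfolio method yields it.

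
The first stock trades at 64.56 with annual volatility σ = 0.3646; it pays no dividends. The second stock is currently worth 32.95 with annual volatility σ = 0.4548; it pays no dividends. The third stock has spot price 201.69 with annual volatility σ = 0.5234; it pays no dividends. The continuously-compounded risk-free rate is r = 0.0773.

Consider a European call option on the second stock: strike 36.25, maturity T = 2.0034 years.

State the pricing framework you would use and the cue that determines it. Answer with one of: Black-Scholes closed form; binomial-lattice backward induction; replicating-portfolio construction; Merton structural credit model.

Key observation: a European-exercise option on the second stock struck at 36.25 — a GBM underlying with constant parameters — admits an analytic price: the data contain no early exercise, no discrete tree, no debt structure.

framework: Black-Scholes closed form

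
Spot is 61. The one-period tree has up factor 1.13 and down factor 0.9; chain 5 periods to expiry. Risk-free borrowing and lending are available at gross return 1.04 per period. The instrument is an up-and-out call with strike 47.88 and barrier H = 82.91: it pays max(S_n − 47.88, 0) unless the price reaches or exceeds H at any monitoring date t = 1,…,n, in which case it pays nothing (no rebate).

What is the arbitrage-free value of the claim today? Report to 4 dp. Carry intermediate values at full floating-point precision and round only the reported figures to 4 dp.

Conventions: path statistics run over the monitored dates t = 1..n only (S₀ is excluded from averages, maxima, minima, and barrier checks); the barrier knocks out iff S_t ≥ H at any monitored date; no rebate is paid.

price = 7.6054

Set p* = 0.6087 (from d < R < u); the path-dependent value is the discounted p*-expectation over all price paths.
Enumerate all 2^5 = 32 price paths (U = up ×1.13, D = down ×0.9); each path with k up-moves has probability p*^k·(1−p*)^(5−k).
DDDDD: M=54.9000, payoff=0.0000, prob=0.009174
UDDDD: M=68.9300, payoff=0.0000, prob=0.014271
DUDDD: M=62.0370, payoff=0.0000, prob=0.014271
UUDDD: M=77.8909, payoff=8.9025, prob=0.022200
DDUDD: M=55.8333, payoff=0.0000, prob=0.014271
UDUDD: M=70.1018, payoff=8.9025, prob=0.022200
DUUDD: M=70.1018, payoff=8.9025, prob=0.022200
UUUDD: M=88.0167, payoff=0.0000, prob=0.034533
DDDUD: M=54.9000, payoff=0.0000, prob=0.014271
UDDUD: M=68.9300, payoff=8.9025, prob=0.022200
DUDUD: M=63.0916, payoff=8.9025, prob=0.022200
UUDUD: M=79.2150, payoff=23.4135, prob=0.034533
DDUUD: M=63.0916, payoff=8.9025, prob=0.022200
UDUUD: M=79.2150, payoff=23.4135, prob=0.034533
DUUUD: M=79.2150, payoff=23.4135, prob=0.034533
UUUUD: M=99.4589, payoff=0.0000, prob=0.053717
DDDDU: M=54.9000, payoff=0.0000, prob=0.014271
UDDDU: M=68.9300, payoff=8.9025, prob=0.022200
DUDDU: M=62.0370, payoff=8.9025, prob=0.022200
UUDDU: M=77.8909, payoff=23.4135, prob=0.034533
DDUDU: M=56.7825, payoff=8.9025, prob=0.022200
UDUDU: M=71.2935, payoff=23.4135, prob=0.034533
DUUDU: M=71.2935, payoff=23.4135, prob=0.034533
UUUDU: M=89.5130, payoff=0.0000, prob=0.053717
DDDUU: M=56.7825, payoff=8.9025, prob=0.022200
UDDUU: M=71.2935, payoff=23.4135, prob=0.034533
DUDUU: M=71.2935, payoff=23.4135, prob=0.034533
UUDUU: M=89.5130, payoff=0.0000, prob=0.053717
DDUUU: M=71.2935, payoff=23.4135, prob=0.034533
UDUUU: M=89.5130, payoff=0.0000, prob=0.053717
DUUUU: M=89.5130, payoff=0.0000, prob=0.053717
UUUUU: M=112.3885, payoff=0.0000, prob=0.083560
Price = Σ prob·payoff / R^5 = 9.253094 / 1.216653 = 7.6054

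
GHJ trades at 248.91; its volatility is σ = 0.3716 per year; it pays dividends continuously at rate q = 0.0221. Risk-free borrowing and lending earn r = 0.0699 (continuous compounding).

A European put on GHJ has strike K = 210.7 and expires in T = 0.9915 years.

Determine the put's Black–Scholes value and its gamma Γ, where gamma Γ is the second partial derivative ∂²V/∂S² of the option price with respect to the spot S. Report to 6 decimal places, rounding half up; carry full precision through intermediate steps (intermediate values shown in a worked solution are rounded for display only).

σ√T = 0.3716·√0.9915 = 0.370017
d₁ = (ln(S/K) + (r−q+σ²/2)T) / (σ√T) = (ln(248.91/210.7) + (0.0699−0.0221+0.3716²/2)·0.9915) / 0.370017 = (0.166656 + 0.115850) / 0.370017 = 0.763494
d₂ = d₁ − σ√T = 0.763494 − 0.370017 = 0.393477
e^{−rT} = 0.933041
e^{−qT} = 0.978326
N(−d₁) = 0.222584,  N(−d₂) = 0.346984
Put price V = K·e^{−rT}·N(−d₂) − S·e^{−qT}·N(−d₁) = 68.214121 − 54.202650 = 14.011471
φ(d₁) = (1/√(2π))·e^{−d₁²/2} = 0.298078
Γ = e^{−qT}·φ(d₁) / (S·σ·√T) = 0.003166

price = 14.011471
Γ = 0.003166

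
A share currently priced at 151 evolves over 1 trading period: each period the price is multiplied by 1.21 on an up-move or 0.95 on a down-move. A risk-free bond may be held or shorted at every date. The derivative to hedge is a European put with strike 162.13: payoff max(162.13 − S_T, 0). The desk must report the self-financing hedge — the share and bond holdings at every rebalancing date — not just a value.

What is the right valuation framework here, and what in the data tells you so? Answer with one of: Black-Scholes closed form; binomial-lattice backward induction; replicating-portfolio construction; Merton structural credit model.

framework: replicating-portfolio construction

Key observation: the task asks for the hedge itself — share and bond holdings at every node of the 1-period tree on spot 151 with factors 1.21/0.95 — which is exactly what the replicating-portfolio construction produces.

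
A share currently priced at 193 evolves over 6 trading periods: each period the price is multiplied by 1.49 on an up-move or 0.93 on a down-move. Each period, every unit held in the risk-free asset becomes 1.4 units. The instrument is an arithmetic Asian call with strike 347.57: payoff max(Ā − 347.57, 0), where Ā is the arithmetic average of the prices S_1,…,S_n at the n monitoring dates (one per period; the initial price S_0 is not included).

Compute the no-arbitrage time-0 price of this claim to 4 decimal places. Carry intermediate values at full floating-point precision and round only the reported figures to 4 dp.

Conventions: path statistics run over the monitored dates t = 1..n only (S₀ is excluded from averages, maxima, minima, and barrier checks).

Set p* = 0.8393 (from d < R < u); the path-dependent value is the discounted p*-expectation over all price paths.
Enumerate all 2^6 = 64 price paths (U = up ×1.49, D = down ×0.93); each path with k up-moves has probability p*^k·(1−p*)^(6−k).
DDDDDD: Ā=150.8613, payoff=0.0000, prob=0.000017
UDDDDD: Ā=241.7025, payoff=0.0000, prob=0.000090
DUDDDD: Ā=223.6891, payoff=0.0000, prob=0.000090
UUDDDD: Ā=358.3837, payoff=10.8137, prob=0.000470
DDUDDD: Ā=206.9367, payoff=0.0000, prob=0.000090
UDUDDD: Ā=331.5438, payoff=0.0000, prob=0.000470
DUUDDD: Ā=313.5305, payoff=0.0000, prob=0.000470
UUUDDD: Ā=502.3230, payoff=154.7530, prob=0.002454
DDDUDD: Ā=191.3570, payoff=0.0000, prob=0.000090
UDDUDD: Ā=306.5827, payoff=0.0000, prob=0.000470
DUDUDD: Ā=288.5694, payoff=0.0000, prob=0.000470
UUDUDD: Ā=462.3316, payoff=114.7616, prob=0.002454
DDUUDD: Ā=271.8170, payoff=0.0000, prob=0.000470
UDUUDD: Ā=435.4917, payoff=87.9217, prob=0.002454
DUUUDD: Ā=417.4784, payoff=69.9084, prob=0.002454
UUUUDD: Ā=668.8632, payoff=321.2932, prob=0.012816
DDDDUD: Ā=176.8678, payoff=0.0000, prob=0.000090
UDDDUD: Ā=283.3689, payoff=0.0000, prob=0.000470
DUDDUD: Ā=265.3556, payoff=0.0000, prob=0.000470
UUDDUD: Ā=425.1396, payoff=77.5696, prob=0.002454
DDUDUD: Ā=248.6032, payoff=0.0000, prob=0.000470
UDUDUD: Ā=398.2997, payoff=50.7297, prob=0.002454
DUUDUD: Ā=380.2864, payoff=32.7164, prob=0.002454
UUUDUD: Ā=609.2760, payoff=261.7060, prob=0.012816
DDDUUD: Ā=233.0234, payoff=0.0000, prob=0.000470
UDDUUD: Ā=373.3386, payoff=25.7686, prob=0.002454
DUDUUD: Ā=355.3253, payoff=7.7553, prob=0.002454
UUDUUD: Ā=569.2846, payoff=221.7146, prob=0.012816
DDUUUD: Ā=338.5729, payoff=0.0000, prob=0.002454
UDUUUD: Ā=542.4448, payoff=194.8748, prob=0.012816
DUUUUD: Ā=524.4314, payoff=176.8614, prob=0.012816
UUUUUD: Ā=840.2181, payoff=492.6481, prob=0.066927
DDDDDU: Ā=163.3929, payoff=0.0000, prob=0.000090
UDDDDU: Ā=261.7801, payoff=0.0000, prob=0.000470
DUDDDU: Ā=243.7667, payoff=0.0000, prob=0.000470
UUDDDU: Ā=390.5510, payoff=42.9810, prob=0.002454
DDUDDU: Ā=227.0143, payoff=0.0000, prob=0.000470
UDUDDU: Ā=363.7112, payoff=16.1412, prob=0.002454
DUUDDU: Ā=345.6978, payoff=0.0000, prob=0.002454
UUUDDU: Ā=553.8599, payoff=206.2899, prob=0.012816
DDDUDU: Ā=211.4346, payoff=0.0000, prob=0.000470
UDDUDU: Ā=338.7501, payoff=0.0000, prob=0.002454
DUDUDU: Ā=320.7367, payoff=0.0000, prob=0.002454
UUDUDU: Ā=513.8685, payoff=166.2985, prob=0.012816
DDUUDU: Ā=303.9843, payoff=0.0000, prob=0.002454
UDUUDU: Ā=487.0287, payoff=139.4587, prob=0.012816
DUUUDU: Ā=469.0153, payoff=121.4453, prob=0.012816
UUUUDU: Ā=751.4332, payoff=403.8632, prob=0.066927
DDDDUU: Ā=196.9455, payoff=0.0000, prob=0.000470
UDDDUU: Ā=315.5363, payoff=0.0000, prob=0.002454
DUDDUU: Ā=297.5229, payoff=0.0000, prob=0.002454
UUDDUU: Ā=476.6765, payoff=129.1065, prob=0.012816
DDUDUU: Ā=280.7705, payoff=0.0000, prob=0.002454
UDUDUU: Ā=449.8367, payoff=102.2667, prob=0.012816
DUUDUU: Ā=431.8233, payoff=84.2533, prob=0.012816
UUUDUU: Ā=691.8460, payoff=344.2760, prob=0.066927
DDDUUU: Ā=265.1908, payoff=0.0000, prob=0.002454
UDDUUU: Ā=424.8756, payoff=77.3056, prob=0.012816
DUDUUU: Ā=406.8623, payoff=59.2923, prob=0.012816
UUDUUU: Ā=651.8546, payoff=304.2846, prob=0.066927
DDUUUU: Ā=390.1099, payoff=42.5399, prob=0.012816
UDUUUU: Ā=625.0147, payoff=277.4447, prob=0.066927
DUUUUU: Ā=607.0014, payoff=259.4314, prob=0.066927
UUUUUU: Ā=972.5076, payoff=624.9376, prob=0.349510
Price = Σ prob·payoff / R^6 = 388.974074 / 7.529536 = 51.6598

price = 51.6598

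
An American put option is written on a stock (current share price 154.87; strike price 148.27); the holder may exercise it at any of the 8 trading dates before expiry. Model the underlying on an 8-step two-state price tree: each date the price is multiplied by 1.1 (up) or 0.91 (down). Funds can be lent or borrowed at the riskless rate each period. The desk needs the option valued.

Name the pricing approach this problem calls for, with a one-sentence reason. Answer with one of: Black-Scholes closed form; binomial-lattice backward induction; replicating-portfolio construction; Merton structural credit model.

framework: binomial-lattice backward induction

Key observation: early exercise of the strike-148.27 put must be checked at each of the 8 dates (spot 154.87), which forces a node-by-node comparison of intrinsic and continuation value backward from expiry.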